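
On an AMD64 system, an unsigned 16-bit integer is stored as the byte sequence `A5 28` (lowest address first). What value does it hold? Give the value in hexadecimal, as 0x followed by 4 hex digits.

0x28A5

Little-endian: lowest address holds the least-significant byte.
Reassemble most-significant byte first: 28 A5 → 0x28A5.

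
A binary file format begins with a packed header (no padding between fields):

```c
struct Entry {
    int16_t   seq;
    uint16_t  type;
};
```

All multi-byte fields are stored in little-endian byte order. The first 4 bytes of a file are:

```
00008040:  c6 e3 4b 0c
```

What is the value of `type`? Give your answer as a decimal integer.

3147

`type` follows `seq` (2 bytes), so it starts at byte offset 2 and occupies 2 bytes.
Bytes at offsets 2..3: 4B 0C.
Little-endian stores the least-significant byte at the lowest address.
Reassemble most-significant byte first: 0C 4B → 0x0C4B.
0x0C4B = 3147.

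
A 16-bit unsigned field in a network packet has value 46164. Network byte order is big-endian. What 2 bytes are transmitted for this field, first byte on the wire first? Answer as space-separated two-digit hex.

B4 54

46164 in hexadecimal, padded to 16 bits, is 0xB454.
Split into bytes (most-significant first): B4 54.
Big-endian: lowest address holds the most-significant byte.
So the memory order matches the most-significant-first order: B4 54.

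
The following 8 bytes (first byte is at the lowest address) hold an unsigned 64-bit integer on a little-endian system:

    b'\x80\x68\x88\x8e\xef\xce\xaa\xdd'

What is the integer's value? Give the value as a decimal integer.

In little-endian order the low byte comes first in memory.
Reassemble most-significant byte first: DD AA CE EF 8E 88 68 80 → 0xDDAACEEF8E886880.
0xDDAACEEF8E886880 = 15972806556706695296.

15972806556706695296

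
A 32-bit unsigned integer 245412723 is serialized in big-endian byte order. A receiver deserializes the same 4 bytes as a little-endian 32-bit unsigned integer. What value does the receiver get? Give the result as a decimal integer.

1941151758

245412723 in 32-bit hexadecimal is 0x0EA0B373.
Stored big-endian, the bytes at ascending addresses are 0E A0 B3 73.
Read back as little-endian, the first byte is least significant, giving 0x73B3A00E.
0x73B3A00E = 1941151758.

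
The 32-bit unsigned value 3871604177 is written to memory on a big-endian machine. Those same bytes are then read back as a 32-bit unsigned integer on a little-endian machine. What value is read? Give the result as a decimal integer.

3523068902

3871604177 in 32-bit hexadecimal is 0xE6C3FDD1.
Stored big-endian, the bytes at ascending addresses are E6 C3 FD D1.
Read back as little-endian, the first byte is least significant, giving 0xD1FDC3E6.
0xD1FDC3E6 = 3523068902.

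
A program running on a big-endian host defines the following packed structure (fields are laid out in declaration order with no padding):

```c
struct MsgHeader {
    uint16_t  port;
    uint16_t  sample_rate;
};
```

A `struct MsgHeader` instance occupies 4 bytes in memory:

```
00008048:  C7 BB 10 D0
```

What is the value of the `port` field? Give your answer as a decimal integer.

51131

`port` is the first field, at byte offset 0, occupying 2 bytes.
Bytes at offsets 0..1: C7 BB.
Big-endian stores the most-significant byte at the lowest address.
The bytes are already most-significant first: 0xC7BB.
0xC7BB = 51131.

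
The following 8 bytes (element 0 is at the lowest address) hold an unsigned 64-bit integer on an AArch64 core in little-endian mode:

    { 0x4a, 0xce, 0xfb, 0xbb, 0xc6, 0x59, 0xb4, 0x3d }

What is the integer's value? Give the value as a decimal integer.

4446277442213760586

In little-endian order the low byte comes first in memory.
Reassemble most-significant byte first: 3D B4 59 C6 BB FB CE 4A → 0x3DB459C6BBFBCE4A.
0x3DB459C6BBFBCE4A = 4446277442213760586.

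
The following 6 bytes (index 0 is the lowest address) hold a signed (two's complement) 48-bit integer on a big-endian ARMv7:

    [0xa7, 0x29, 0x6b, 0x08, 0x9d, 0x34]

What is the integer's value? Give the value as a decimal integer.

In big-endian order the high byte comes first in memory.
The bytes are already most-significant first: 0xA7296B089D34.
Top bit is set, so as a signed 48-bit value this is 0xA7296B089D34 − 2^48 = -97678645486284.

-97678645486284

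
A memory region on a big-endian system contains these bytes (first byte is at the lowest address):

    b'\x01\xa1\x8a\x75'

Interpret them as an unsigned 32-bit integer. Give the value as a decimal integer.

Big-endian: lowest address holds the most-significant byte.
The bytes are already most-significant first: 0x01A18A75.
0x01A18A75 = 27363957.

27363957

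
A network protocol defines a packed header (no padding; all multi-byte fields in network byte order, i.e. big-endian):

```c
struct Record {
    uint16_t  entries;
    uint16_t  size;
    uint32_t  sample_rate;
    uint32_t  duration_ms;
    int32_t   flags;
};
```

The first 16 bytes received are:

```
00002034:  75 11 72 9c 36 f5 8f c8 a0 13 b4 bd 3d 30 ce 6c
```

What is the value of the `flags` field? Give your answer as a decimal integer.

`flags` follows `entries` (2 B), `size` (2 B), `sample_rate` (4 B), `duration_ms` (4 B), so it starts at offset 2 + 2 + 4 + 4 = 12 and occupies 4 bytes.
Bytes at offsets 12..15: 3D 30 CE 6C.
In big-endian order the high byte comes first in memory.
The bytes are already most-significant first: 0x3D30CE6C.
0x3D30CE6C = 1026608748.

1026608748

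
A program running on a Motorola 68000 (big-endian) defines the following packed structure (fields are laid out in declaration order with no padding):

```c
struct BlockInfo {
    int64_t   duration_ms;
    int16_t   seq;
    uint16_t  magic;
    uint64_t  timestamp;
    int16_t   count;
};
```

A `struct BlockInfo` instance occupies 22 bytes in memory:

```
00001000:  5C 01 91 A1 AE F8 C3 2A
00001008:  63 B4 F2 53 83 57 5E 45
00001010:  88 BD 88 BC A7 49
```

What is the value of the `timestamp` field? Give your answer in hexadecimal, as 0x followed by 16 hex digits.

`timestamp` follows `duration_ms` (8 B), `seq` (2 B), `magic` (2 B), so it starts at offset 8 + 2 + 2 = 12 and occupies 8 bytes.
Bytes at offsets 12..19: 83 57 5E 45 88 BD 88 BC.
Big-endian: lowest address holds the most-significant byte.
The bytes are already most-significant first: 0x83575E4588BD88BC.

0x83575E4588BD88BC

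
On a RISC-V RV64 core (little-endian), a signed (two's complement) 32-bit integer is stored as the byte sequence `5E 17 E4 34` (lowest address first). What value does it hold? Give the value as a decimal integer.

In little-endian order the low byte comes first in memory.
Reassemble most-significant byte first: 34 E4 17 5E → 0x34E4175E.
0x34E4175E = 887363422.

887363422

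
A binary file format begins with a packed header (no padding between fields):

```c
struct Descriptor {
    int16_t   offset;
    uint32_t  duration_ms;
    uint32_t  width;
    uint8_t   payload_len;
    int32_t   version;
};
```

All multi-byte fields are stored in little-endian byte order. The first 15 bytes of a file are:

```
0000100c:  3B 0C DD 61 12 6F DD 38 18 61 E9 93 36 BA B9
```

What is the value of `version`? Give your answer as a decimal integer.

`version` follows `offset` (2 B), `duration_ms` (4 B), `width` (4 B), `payload_len` (1 B), so it starts at offset 2 + 4 + 4 + 1 = 11 and occupies 4 bytes.
Bytes at offsets 11..14: 93 36 BA B9.
Little-endian: lowest address holds the least-significant byte.
Reassemble most-significant byte first: B9 BA 36 93 → 0xB9BA3693.
Top bit is set, so as a signed 32-bit value this is 0xB9BA3693 − 2^32 = -1178978669.

-1178978669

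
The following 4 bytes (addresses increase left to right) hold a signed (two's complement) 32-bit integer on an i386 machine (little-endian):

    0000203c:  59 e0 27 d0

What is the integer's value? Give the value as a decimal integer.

-802693031

Little-endian: lowest address holds the least-significant byte.
Reassemble most-significant byte first: D0 27 E0 59 → 0xD027E059.
Top bit is set, so as a signed 32-bit value this is 0xD027E059 − 2^32 = -802693031.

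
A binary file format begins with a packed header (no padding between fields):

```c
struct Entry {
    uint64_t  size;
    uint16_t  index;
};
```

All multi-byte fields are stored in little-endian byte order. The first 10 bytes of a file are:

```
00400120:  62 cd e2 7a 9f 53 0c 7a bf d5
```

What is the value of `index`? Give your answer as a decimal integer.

`index` follows `size` (8 bytes), so it starts at byte offset 8 and occupies 2 bytes.
Bytes at offsets 8..9: BF D5.
Little-endian: lowest address holds the least-significant byte.
Reassemble most-significant byte first: D5 BF → 0xD5BF.
0xD5BF = 54719.

54719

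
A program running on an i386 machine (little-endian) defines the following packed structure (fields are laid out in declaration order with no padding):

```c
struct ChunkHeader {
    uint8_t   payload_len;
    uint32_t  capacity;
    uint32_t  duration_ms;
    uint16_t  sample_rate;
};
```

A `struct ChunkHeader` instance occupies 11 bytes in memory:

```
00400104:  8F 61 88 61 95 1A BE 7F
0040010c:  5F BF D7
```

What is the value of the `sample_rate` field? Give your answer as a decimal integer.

`sample_rate` follows `payload_len` (1 B), `capacity` (4 B), `duration_ms` (4 B), so it starts at offset 1 + 4 + 4 = 9 and occupies 2 bytes.
Bytes at offsets 9..10: BF D7.
Little-endian: lowest address holds the least-significant byte.
Reassemble most-significant byte first: D7 BF → 0xD7BF.
0xD7BF = 55231.

55231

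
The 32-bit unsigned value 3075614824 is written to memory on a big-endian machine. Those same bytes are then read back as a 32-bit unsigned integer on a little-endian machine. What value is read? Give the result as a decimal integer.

3075614824 in 32-bit hexadecimal is 0xB7522868.
Stored big-endian, the bytes at ascending addresses are B7 52 28 68.
Read back as little-endian, the first byte is least significant, giving 0x682852B7.
0x682852B7 = 1747473079.

1747473079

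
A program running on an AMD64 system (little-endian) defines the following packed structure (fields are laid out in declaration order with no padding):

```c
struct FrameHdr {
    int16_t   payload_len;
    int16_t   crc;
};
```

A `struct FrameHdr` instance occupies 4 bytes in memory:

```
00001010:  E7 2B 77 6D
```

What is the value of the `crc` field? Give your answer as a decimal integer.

28023

`crc` follows `payload_len` (2 bytes), so it starts at byte offset 2 and occupies 2 bytes.
Bytes at offsets 2..3: 77 6D.
In little-endian order the low byte comes first in memory.
Reassemble most-significant byte first: 6D 77 → 0x6D77.
0x6D77 = 28023.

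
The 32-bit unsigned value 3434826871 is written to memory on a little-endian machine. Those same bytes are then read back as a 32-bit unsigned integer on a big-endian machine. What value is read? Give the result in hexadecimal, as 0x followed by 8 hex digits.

0x774CBBCC

3434826871 in 32-bit hexadecimal is 0xCCBB4C77.
Stored little-endian, the bytes at ascending addresses are 77 4C BB CC.
Read back as big-endian, the last byte is least significant, giving 0x774CBBCC.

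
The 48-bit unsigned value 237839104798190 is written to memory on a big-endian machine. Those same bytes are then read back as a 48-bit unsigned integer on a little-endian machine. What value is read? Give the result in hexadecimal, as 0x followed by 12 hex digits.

237839104798190 in 48-bit hexadecimal is 0xD8503B5AEDEE.
Stored big-endian, the bytes at ascending addresses are D8 50 3B 5A ED EE.
Read back as little-endian, the first byte is least significant, giving 0xEEED5A3B50D8.

0xEEED5A3B50D8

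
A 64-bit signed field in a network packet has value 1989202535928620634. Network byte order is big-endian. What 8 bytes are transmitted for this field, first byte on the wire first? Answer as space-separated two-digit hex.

1989202535928620634 in hexadecimal, padded to 64 bits, is 0x1B9B112ACC54E65A.
Split into bytes (most-significant first): 1B 9B 11 2A CC 54 E6 5A.
In big-endian order the high byte comes first in memory.
So the memory order matches the most-significant-first order: 1B 9B 11 2A CC 54 E6 5A.

1B 9B 11 2A CC 54 E6 5A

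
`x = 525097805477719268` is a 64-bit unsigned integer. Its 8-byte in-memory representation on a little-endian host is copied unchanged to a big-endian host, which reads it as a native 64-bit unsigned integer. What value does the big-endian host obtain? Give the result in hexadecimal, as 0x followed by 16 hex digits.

0xE42CD607AC854907

525097805477719268 in 64-bit hexadecimal is 0x074985AC07D62CE4.
Stored little-endian, the bytes at ascending addresses are E4 2C D6 07 AC 85 49 07.
Read back as big-endian, the last byte is least significant, giving 0xE42CD607AC854907.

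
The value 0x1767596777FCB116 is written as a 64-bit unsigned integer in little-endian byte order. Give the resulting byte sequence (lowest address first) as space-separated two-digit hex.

Split into bytes (most-significant first): 17 67 59 67 77 FC B1 16.
Little-endian stores the least-significant byte at the lowest address.
So at ascending addresses the bytes are 16 B1 FC 77 67 59 67 17.

16 B1 FC 77 67 59 67 17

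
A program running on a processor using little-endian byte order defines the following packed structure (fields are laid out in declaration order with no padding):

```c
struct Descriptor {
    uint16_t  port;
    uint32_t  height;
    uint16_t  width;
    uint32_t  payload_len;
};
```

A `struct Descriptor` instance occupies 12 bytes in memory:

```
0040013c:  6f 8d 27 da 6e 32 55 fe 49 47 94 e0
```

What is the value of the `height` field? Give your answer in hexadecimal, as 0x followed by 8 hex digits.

0x326EDA27

`height` follows `port` (2 bytes), so it starts at byte offset 2 and occupies 4 bytes.
Bytes at offsets 2..5: 27 DA 6E 32.
Little-endian stores the least-significant byte at the lowest address.
Reassemble most-significant byte first: 32 6E DA 27 → 0x326EDA27.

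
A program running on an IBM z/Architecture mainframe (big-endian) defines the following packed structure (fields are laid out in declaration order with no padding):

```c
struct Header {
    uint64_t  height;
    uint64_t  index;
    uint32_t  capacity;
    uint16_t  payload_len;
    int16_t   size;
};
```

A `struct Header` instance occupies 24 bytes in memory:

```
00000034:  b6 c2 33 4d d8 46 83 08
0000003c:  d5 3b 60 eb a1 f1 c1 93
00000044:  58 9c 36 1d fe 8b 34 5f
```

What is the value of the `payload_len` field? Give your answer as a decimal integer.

65163

`payload_len` follows `height` (8 B), `index` (8 B), `capacity` (4 B), so it starts at offset 8 + 8 + 4 = 20 and occupies 2 bytes.
Bytes at offsets 20..21: FE 8B.
Big-endian stores the most-significant byte at the lowest address.
The bytes are already most-significant first: 0xFE8B.
0xFE8B = 65163.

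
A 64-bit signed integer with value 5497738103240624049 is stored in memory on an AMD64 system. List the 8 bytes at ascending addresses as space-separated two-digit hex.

B1 87 C9 37 AD E3 4B 4C

5497738103240624049 in hexadecimal, padded to 64 bits, is 0x4C4BE3AD37C987B1.
Split into bytes (most-significant first): 4C 4B E3 AD 37 C9 87 B1.
Little-endian stores the least-significant byte at the lowest address.
So at ascending addresses the bytes are B1 87 C9 37 AD E3 4B 4C.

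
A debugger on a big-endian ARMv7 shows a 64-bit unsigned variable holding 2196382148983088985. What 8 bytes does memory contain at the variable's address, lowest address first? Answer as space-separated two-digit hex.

2196382148983088985 in hexadecimal, padded to 64 bits, is 0x1E7B1DED75256759.
Split into bytes (most-significant first): 1E 7B 1D ED 75 25 67 59.
Big-endian: lowest address holds the most-significant byte.
So the memory order matches the most-significant-first order: 1E 7B 1D ED 75 25 67 59.

1E 7B 1D ED 75 25 67 59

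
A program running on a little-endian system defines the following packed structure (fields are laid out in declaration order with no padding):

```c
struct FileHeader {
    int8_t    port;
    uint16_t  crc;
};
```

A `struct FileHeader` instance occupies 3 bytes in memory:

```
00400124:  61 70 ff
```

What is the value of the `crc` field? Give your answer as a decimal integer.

`crc` follows `port` (1 byte), so it starts at byte offset 1 and occupies 2 bytes.
Bytes at offsets 1..2: 70 FF.
Little-endian stores the least-significant byte at the lowest address.
Reassemble most-significant byte first: FF 70 → 0xFF70.
0xFF70 = 65392.

65392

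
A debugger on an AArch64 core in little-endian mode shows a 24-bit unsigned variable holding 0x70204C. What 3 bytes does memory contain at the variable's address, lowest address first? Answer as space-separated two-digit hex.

Split into bytes (most-significant first): 70 20 4C.
Little-endian stores the least-significant byte at the lowest address.
So at ascending addresses the bytes are 4C 20 70.

4C 20 70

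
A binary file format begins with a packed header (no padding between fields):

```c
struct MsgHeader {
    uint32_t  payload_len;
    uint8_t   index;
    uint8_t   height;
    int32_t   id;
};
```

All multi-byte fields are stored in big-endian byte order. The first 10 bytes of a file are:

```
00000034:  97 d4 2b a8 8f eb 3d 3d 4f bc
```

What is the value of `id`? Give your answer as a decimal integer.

1027428284

`id` follows `payload_len` (4 B), `index` (1 B), `height` (1 B), so it starts at offset 4 + 1 + 1 = 6 and occupies 4 bytes.
Bytes at offsets 6..9: 3D 3D 4F BC.
In big-endian order the high byte comes first in memory.
The bytes are already most-significant first: 0x3D3D4FBC.
0x3D3D4FBC = 1027428284.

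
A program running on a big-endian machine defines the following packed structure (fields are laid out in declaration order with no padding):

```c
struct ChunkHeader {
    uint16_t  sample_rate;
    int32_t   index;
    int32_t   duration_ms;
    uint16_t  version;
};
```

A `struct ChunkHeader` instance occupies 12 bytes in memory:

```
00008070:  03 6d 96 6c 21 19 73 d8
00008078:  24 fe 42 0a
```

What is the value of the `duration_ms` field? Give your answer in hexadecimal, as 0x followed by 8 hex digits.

0x73D824FE

`duration_ms` follows `sample_rate` (2 B), `index` (4 B), so it starts at offset 2 + 4 = 6 and occupies 4 bytes.
Bytes at offsets 6..9: 73 D8 24 FE.
Big-endian stores the most-significant byte at the lowest address.
The bytes are already most-significant first: 0x73D824FE.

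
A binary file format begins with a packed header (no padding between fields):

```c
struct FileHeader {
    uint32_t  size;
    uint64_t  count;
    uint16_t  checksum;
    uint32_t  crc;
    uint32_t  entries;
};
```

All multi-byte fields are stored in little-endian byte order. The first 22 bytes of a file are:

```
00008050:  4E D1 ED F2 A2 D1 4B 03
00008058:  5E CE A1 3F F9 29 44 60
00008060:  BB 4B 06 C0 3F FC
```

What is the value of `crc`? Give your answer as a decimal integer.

1270571076

`crc` follows `size` (4 B), `count` (8 B), `checksum` (2 B), so it starts at offset 4 + 8 + 2 = 14 and occupies 4 bytes.
Bytes at offsets 14..17: 44 60 BB 4B.
Little-endian: lowest address holds the least-significant byte.
Reassemble most-significant byte first: 4B BB 60 44 → 0x4BBB6044.
0x4BBB6044 = 1270571076.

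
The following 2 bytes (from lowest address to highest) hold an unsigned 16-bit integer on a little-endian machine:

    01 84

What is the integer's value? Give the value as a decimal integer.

33793

Little-endian: lowest address holds the least-significant byte.
Reassemble most-significant byte first: 84 01 → 0x8401.
0x8401 = 33793.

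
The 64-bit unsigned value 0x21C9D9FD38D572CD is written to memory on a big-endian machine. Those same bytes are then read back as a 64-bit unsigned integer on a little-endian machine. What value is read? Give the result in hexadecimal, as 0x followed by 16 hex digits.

0xCD72D538FDD9C921

Stored big-endian, the bytes at ascending addresses are 21 C9 D9 FD 38 D5 72 CD.
Read back as little-endian, the first byte is least significant, giving 0xCD72D538FDD9C921.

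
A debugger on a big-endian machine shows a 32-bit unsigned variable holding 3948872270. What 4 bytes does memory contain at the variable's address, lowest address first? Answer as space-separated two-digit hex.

EB 5F 02 4E

3948872270 in hexadecimal, padded to 32 bits, is 0xEB5F024E.
Split into bytes (most-significant first): EB 5F 02 4E.
Big-endian stores the most-significant byte at the lowest address.
So the memory order matches the most-significant-first order: EB 5F 02 4E.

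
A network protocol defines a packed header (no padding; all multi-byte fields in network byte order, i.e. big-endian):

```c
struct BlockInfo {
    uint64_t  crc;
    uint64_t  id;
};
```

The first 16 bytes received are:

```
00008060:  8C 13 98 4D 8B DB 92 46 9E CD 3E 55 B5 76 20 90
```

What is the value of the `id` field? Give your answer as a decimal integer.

11442870766055858320

`id` follows `crc` (8 bytes), so it starts at byte offset 8 and occupies 8 bytes.
Bytes at offsets 8..15: 9E CD 3E 55 B5 76 20 90.
Big-endian stores the most-significant byte at the lowest address.
The bytes are already most-significant first: 0x9ECD3E55B5762090.
0x9ECD3E55B5762090 = 11442870766055858320.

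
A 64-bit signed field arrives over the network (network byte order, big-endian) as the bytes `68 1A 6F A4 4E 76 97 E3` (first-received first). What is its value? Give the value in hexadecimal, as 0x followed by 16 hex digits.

0x681A6FA44E7697E3

Big-endian stores the most-significant byte at the lowest address.
The bytes are already most-significant first: 0x681A6FA44E7697E3.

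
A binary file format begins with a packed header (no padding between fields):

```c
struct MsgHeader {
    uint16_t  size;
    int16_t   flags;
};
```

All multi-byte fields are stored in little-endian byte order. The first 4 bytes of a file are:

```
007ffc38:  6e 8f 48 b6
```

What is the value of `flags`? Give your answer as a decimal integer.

`flags` follows `size` (2 bytes), so it starts at byte offset 2 and occupies 2 bytes.
Bytes at offsets 2..3: 48 B6.
Little-endian: lowest address holds the least-significant byte.
Reassemble most-significant byte first: B6 48 → 0xB648.
Top bit is set, so as a signed 16-bit value this is 0xB648 − 2^16 = -18872.

-18872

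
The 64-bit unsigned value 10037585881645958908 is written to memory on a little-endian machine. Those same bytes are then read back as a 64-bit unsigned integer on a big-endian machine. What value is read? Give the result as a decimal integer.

10037585881645958908 in 64-bit hexadecimal is 0x8B4CAB2D8DFBC6FC.
Stored little-endian, the bytes at ascending addresses are FC C6 FB 8D 2D AB 4C 8B.
Read back as big-endian, the last byte is least significant, giving 0xFCC6FB8D2DAB4C8B.
0xFCC6FB8D2DAB4C8B = 18214522326721711243.

18214522326721711243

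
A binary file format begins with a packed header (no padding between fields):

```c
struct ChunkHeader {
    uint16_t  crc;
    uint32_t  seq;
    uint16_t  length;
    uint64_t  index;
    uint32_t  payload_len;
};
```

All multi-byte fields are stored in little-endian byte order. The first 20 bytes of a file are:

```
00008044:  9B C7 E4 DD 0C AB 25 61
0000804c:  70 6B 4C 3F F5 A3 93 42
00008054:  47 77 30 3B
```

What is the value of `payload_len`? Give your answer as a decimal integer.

`payload_len` follows `crc` (2 B), `seq` (4 B), `length` (2 B), `index` (8 B), so it starts at offset 2 + 4 + 2 + 8 = 16 and occupies 4 bytes.
Bytes at offsets 16..19: 47 77 30 3B.
Little-endian: lowest address holds the least-significant byte.
Reassemble most-significant byte first: 3B 30 77 47 → 0x3B307747.
0x3B307747 = 993032007.

993032007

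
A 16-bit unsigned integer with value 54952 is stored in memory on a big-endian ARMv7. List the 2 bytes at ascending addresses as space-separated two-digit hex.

54952 in hexadecimal, padded to 16 bits, is 0xD6A8.
Split into bytes (most-significant first): D6 A8.
Big-endian: lowest address holds the most-significant byte.
So the memory order matches the most-significant-first order: D6 A8.

D6 A8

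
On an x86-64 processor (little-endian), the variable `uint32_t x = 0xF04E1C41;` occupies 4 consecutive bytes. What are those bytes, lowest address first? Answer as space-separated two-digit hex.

Split into bytes (most-significant first): F0 4E 1C 41.
Little-endian: lowest address holds the least-significant byte.
So at ascending addresses the bytes are 41 1C 4E F0.

41 1C 4E F0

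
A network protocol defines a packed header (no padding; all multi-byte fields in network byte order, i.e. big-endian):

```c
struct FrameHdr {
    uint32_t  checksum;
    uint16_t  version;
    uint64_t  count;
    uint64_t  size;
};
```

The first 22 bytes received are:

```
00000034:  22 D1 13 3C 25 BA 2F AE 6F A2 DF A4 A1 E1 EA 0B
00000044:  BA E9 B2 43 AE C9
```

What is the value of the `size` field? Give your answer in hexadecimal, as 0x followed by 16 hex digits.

0xEA0BBAE9B243AEC9

`size` follows `checksum` (4 B), `version` (2 B), `count` (8 B), so it starts at offset 4 + 2 + 8 = 14 and occupies 8 bytes.
Bytes at offsets 14..21: EA 0B BA E9 B2 43 AE C9.
Big-endian stores the most-significant byte at the lowest address.
The bytes are already most-significant first: 0xEA0BBAE9B243AEC9.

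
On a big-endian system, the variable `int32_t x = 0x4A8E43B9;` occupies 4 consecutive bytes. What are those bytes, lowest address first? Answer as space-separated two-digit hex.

4A 8E 43 B9

Split into bytes (most-significant first): 4A 8E 43 B9.
In big-endian order the high byte comes first in memory.
So the memory order matches the most-significant-first order: 4A 8E 43 B9.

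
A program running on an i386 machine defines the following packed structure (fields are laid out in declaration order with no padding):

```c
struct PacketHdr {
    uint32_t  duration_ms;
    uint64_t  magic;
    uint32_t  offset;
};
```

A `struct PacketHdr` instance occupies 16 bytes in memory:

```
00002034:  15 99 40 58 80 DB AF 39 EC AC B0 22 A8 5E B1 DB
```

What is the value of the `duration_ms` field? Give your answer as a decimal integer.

1480628501

`duration_ms` is the first field, at byte offset 0, occupying 4 bytes.
Bytes at offsets 0..3: 15 99 40 58.
Little-endian: lowest address holds the least-significant byte.
Reassemble most-significant byte first: 58 40 99 15 → 0x58409915.
0x58409915 = 1480628501.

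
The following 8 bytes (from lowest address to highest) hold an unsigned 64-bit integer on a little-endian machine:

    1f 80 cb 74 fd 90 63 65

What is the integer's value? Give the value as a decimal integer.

7305842438785695775

Little-endian stores the least-significant byte at the lowest address.
Reassemble most-significant byte first: 65 63 90 FD 74 CB 80 1F → 0x656390FD74CB801F.
0x656390FD74CB801F = 7305842438785695775.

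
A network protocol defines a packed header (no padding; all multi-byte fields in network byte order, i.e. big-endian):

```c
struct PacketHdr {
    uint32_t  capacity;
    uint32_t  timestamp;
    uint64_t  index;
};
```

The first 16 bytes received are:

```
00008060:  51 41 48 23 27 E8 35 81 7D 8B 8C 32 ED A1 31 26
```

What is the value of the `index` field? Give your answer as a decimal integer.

9046478426866790694

`index` follows `capacity` (4 B), `timestamp` (4 B), so it starts at offset 4 + 4 = 8 and occupies 8 bytes.
Bytes at offsets 8..15: 7D 8B 8C 32 ED A1 31 26.
Big-endian: lowest address holds the most-significant byte.
The bytes are already most-significant first: 0x7D8B8C32EDA13126.
0x7D8B8C32EDA13126 = 9046478426866790694.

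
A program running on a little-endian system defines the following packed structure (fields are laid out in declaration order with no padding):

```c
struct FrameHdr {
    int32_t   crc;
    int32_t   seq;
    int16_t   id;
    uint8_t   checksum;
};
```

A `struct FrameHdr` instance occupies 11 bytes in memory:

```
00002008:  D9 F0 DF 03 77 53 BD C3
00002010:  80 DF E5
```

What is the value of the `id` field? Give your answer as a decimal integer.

`id` follows `crc` (4 B), `seq` (4 B), so it starts at offset 4 + 4 = 8 and occupies 2 bytes.
Bytes at offsets 8..9: 80 DF.
Little-endian stores the least-significant byte at the lowest address.
Reassemble most-significant byte first: DF 80 → 0xDF80.
Top bit is set, so as a signed 16-bit value this is 0xDF80 − 2^16 = -8320.

-8320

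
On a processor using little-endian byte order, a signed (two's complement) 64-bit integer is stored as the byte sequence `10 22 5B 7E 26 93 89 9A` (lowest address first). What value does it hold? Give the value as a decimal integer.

In little-endian order the low byte comes first in memory.
Reassemble most-significant byte first: 9A 89 93 26 7E 5B 22 10 → 0x9A8993267E5B2210.
Top bit is set, so as a signed 64-bit value this is 0x9A8993267E5B2210 − 2^64 = -7311150726521347568.

-7311150726521347568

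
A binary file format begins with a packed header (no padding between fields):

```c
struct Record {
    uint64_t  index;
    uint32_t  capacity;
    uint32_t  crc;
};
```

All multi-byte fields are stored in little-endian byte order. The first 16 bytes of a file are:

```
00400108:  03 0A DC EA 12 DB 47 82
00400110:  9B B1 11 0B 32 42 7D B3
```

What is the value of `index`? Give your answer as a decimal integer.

9387712822573271555

`index` is the first field, at byte offset 0, occupying 8 bytes.
Bytes at offsets 0..7: 03 0A DC EA 12 DB 47 82.
Little-endian: lowest address holds the least-significant byte.
Reassemble most-significant byte first: 82 47 DB 12 EA DC 0A 03 → 0x8247DB12EADC0A03.
0x8247DB12EADC0A03 = 9387712822573271555.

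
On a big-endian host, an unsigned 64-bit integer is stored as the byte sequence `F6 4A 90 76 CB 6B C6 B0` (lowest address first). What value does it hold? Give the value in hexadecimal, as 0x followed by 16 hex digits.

0xF64A9076CB6BC6B0

Big-endian: lowest address holds the most-significant byte.
The bytes are already most-significant first: 0xF64A9076CB6BC6B0.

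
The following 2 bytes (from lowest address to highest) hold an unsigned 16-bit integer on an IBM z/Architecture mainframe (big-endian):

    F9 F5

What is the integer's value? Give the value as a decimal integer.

63989

Big-endian: lowest address holds the most-significant byte.
The bytes are already most-significant first: 0xF9F5.
0xF9F5 = 63989.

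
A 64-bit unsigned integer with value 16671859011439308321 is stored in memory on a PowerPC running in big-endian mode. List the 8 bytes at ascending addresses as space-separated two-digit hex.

E7 5E 57 70 8A 3C 2E 21

16671859011439308321 in hexadecimal, padded to 64 bits, is 0xE75E57708A3C2E21.
Split into bytes (most-significant first): E7 5E 57 70 8A 3C 2E 21.
Big-endian: lowest address holds the most-significant byte.
So the memory order matches the most-significant-first order: E7 5E 57 70 8A 3C 2E 21.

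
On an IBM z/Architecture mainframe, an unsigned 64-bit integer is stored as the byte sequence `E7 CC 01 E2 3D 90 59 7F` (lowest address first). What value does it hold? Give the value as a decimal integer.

Big-endian: lowest address holds the most-significant byte.
The bytes are already most-significant first: 0xE7CC01E23D90597F.
0xE7CC01E23D90597F = 16702727189217433983.

16702727189217433983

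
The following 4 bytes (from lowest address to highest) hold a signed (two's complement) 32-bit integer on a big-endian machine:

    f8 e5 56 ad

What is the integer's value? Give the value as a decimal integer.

-119187795

Big-endian stores the most-significant byte at the lowest address.
The bytes are already most-significant first: 0xF8E556AD.
Top bit is set, so as a signed 32-bit value this is 0xF8E556AD − 2^32 = -119187795.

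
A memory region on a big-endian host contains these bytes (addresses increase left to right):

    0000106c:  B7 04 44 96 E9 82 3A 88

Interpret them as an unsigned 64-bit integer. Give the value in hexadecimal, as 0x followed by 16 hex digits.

0xB7044496E9823A88

In big-endian order the high byte comes first in memory.
The bytes are already most-significant first: 0xB7044496E9823A88.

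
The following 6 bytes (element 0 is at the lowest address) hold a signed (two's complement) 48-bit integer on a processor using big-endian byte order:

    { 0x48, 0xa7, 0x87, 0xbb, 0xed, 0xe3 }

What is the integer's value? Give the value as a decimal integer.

Big-endian stores the most-significant byte at the lowest address.
The bytes are already most-significant first: 0x48A787BBEDE3.
0x48A787BBEDE3 = 79884373978595.

79884373978595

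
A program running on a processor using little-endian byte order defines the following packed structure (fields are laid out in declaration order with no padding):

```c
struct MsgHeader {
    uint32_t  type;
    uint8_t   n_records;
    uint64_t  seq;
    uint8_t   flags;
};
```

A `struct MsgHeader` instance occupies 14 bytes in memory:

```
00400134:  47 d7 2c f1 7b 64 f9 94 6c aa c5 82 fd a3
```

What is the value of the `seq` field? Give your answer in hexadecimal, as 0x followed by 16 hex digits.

`seq` follows `type` (4 B), `n_records` (1 B), so it starts at offset 4 + 1 = 5 and occupies 8 bytes.
Bytes at offsets 5..12: 64 F9 94 6C AA C5 82 FD.
In little-endian order the low byte comes first in memory.
Reassemble most-significant byte first: FD 82 C5 AA 6C 94 F9 64 → 0xFD82C5AA6C94F964.

0xFD82C5AA6C94F964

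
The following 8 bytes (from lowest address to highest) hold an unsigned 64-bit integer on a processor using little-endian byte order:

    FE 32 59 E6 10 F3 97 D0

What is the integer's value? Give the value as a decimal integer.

In little-endian order the low byte comes first in memory.
Reassemble most-significant byte first: D0 97 F3 10 E6 59 32 FE → 0xD097F310E65932FE.
0xD097F310E65932FE = 15030749535281951486.

15030749535281951486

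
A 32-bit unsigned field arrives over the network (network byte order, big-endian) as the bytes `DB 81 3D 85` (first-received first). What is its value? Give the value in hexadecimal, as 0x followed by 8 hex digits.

0xDB813D85

Big-endian: lowest address holds the most-significant byte.
The bytes are already most-significant first: 0xDB813D85.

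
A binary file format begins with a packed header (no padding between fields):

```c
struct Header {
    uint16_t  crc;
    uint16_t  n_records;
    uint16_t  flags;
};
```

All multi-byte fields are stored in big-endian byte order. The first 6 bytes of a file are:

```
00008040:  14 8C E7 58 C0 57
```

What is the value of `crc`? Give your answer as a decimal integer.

5260

`crc` is the first field, at byte offset 0, occupying 2 bytes.
Bytes at offsets 0..1: 14 8C.
Big-endian: lowest address holds the most-significant byte.
The bytes are already most-significant first: 0x148C.
0x148C = 5260.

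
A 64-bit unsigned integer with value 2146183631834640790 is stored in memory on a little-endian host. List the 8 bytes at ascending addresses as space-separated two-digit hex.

96 F1 42 66 A4 C6 C8 1D

2146183631834640790 in hexadecimal, padded to 64 bits, is 0x1DC8C6A46642F196.
Split into bytes (most-significant first): 1D C8 C6 A4 66 42 F1 96.
In little-endian order the low byte comes first in memory.
So at ascending addresses the bytes are 96 F1 42 66 A4 C6 C8 1D.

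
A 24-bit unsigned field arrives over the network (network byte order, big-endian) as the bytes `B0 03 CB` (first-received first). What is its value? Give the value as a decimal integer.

11535307

Big-endian: lowest address holds the most-significant byte.
The bytes are already most-significant first: 0xB003CB.
0xB003CB = 11535307.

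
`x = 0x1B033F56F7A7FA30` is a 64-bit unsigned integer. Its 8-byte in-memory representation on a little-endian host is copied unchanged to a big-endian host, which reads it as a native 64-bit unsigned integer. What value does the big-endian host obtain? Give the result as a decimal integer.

Stored little-endian, the bytes at ascending addresses are 30 FA A7 F7 56 3F 03 1B.
Read back as big-endian, the last byte is least significant, giving 0x30FAA7F7563F031B.
0x30FAA7F7563F031B = 3529317938743935771.

3529317938743935771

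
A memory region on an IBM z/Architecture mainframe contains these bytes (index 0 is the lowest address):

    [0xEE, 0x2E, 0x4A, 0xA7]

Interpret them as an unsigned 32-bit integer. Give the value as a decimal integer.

3996011175

Big-endian stores the most-significant byte at the lowest address.
The bytes are already most-significant first: 0xEE2E4AA7.
0xEE2E4AA7 = 3996011175.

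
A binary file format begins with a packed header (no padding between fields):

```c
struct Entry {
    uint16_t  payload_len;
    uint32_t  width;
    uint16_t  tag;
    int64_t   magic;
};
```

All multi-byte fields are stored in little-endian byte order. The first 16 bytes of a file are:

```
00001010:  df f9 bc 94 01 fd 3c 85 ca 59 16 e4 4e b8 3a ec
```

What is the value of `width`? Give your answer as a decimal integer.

4244739260

`width` follows `payload_len` (2 bytes), so it starts at byte offset 2 and occupies 4 bytes.
Bytes at offsets 2..5: BC 94 01 FD.
In little-endian order the low byte comes first in memory.
Reassemble most-significant byte first: FD 01 94 BC → 0xFD0194BC.
0xFD0194BC = 4244739260.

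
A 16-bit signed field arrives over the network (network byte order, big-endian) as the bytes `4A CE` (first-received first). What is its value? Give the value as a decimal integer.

19150

In big-endian order the high byte comes first in memory.
The bytes are already most-significant first: 0x4ACE.
0x4ACE = 19150.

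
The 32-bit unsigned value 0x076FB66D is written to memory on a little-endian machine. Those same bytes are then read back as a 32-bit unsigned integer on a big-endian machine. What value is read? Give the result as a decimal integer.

Stored little-endian, the bytes at ascending addresses are 6D B6 6F 07.
Read back as big-endian, the last byte is least significant, giving 0x6DB66F07.
0x6DB66F07 = 1840672519.

1840672519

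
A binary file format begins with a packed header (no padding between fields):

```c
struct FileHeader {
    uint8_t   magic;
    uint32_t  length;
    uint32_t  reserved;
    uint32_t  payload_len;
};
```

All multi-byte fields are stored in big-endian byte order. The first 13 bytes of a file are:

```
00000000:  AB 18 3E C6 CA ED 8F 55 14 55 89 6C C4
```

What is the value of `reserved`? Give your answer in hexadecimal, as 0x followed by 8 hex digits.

0xED8F5514

`reserved` follows `magic` (1 B), `length` (4 B), so it starts at offset 1 + 4 = 5 and occupies 4 bytes.
Bytes at offsets 5..8: ED 8F 55 14.
In big-endian order the high byte comes first in memory.
The bytes are already most-significant first: 0xED8F5514.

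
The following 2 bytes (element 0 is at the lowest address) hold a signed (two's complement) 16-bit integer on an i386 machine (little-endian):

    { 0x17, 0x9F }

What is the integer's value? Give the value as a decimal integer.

Little-endian: lowest address holds the least-significant byte.
Reassemble most-significant byte first: 9F 17 → 0x9F17.
Top bit is set, so as a signed 16-bit value this is 0x9F17 − 2^16 = -24809.

-24809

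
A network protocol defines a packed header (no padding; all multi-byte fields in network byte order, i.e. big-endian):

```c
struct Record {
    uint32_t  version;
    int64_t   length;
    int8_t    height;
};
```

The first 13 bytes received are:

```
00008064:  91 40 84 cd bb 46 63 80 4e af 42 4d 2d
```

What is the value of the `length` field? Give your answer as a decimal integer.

-4952161337520209331

`length` follows `version` (4 bytes), so it starts at byte offset 4 and occupies 8 bytes.
Bytes at offsets 4..11: BB 46 63 80 4E AF 42 4D.
In big-endian order the high byte comes first in memory.
The bytes are already most-significant first: 0xBB4663804EAF424D.
Top bit is set, so as a signed 64-bit value this is 0xBB4663804EAF424D − 2^64 = -4952161337520209331.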